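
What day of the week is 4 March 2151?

Thursday

Doomsday rule: the anchor day for the 2100s is Sunday. For year 51: 51÷12 = 4 r 3, and 3÷4 = 0, so 4+3+0 = 7.
Sunday + 7 ≡ Sunday — that's 2151's doomsday.
In March the doomsday date is Mar 14.
Mar 4 is 10 days before Mar 14; 10 mod 7 = 3, so Sunday − 3 = Thursday.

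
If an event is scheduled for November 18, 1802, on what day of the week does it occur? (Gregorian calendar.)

January 1, 1802 is a Friday.
Jan 1, 1802 → Feb 1, 1802: 31 days (January has 31).
Feb 1, 1802 → Mar 1, 1802: 28 days (February has 28).
Mar 1, 1802 → Apr 1, 1802: 31 days (March has 31).
Apr 1, 1802 → May 1, 1802: 30 days (April has 30).
May 1, 1802 → Jun 1, 1802: 31 days (May has 31).
Jun 1, 1802 → Jul 1, 1802: 30 days (June has 30).
Jul 1, 1802 → Aug 1, 1802: 31 days (July has 31).
Aug 1, 1802 → Sep 1, 1802: 31 days (August has 31).
Sep 1, 1802 → Oct 1, 1802: 30 days (September has 30).
Oct 1, 1802 → Nov 1, 1802: 31 days (October has 31).
Nov 1, 1802 → Nov 18, 1802: 17 days.
Total: 321 days.
321 mod 7 = 6, so Friday + 6 = Thursday.

Thursday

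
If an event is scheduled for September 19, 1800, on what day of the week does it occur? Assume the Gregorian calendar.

Doomsday rule: the anchor day for the 1800s is Friday. For year 00: 0÷12 = 0 r 0, and 0÷4 = 0, so 0+0+0 = 0.
Friday + 0 ≡ Friday — that's 1800's doomsday.
In September the doomsday date is Sep 5.
Sep 19 is 14 days after Sep 5; 14 mod 7 = 0, so Friday + 0 = Friday.

Friday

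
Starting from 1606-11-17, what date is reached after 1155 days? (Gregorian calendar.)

+365 (one year) → Nov 17, 1607 (790 left).
+366 (one year; includes Feb 29, 1608) → Nov 17, 1608 (424 left).
+365 (one year) → Nov 17, 1609 (59 left).
Nov has 30 days: +14 → Dec 1, 1609 (45 left).
Dec has 31 days: +31 → Jan 1, 1610 (14 left).
+14 → Jan 15, 1610.

January 15, 1610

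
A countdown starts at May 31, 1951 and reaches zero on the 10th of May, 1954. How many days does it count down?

May 31, 1951 → May 31, 1952: 366 days (Feb 29, 1952 is in that span).
May 31, 1952 → May 31, 1953: 365 days.
May 31, 1953 → Jun 30, 1953: 30 days (May has 31).
Jun 30, 1953 → Jul 30, 1953: 30 days (June has 30).
Jul 30, 1953 → Aug 30, 1953: 31 days (July has 31).
Aug 30, 1953 → Sep 30, 1953: 31 days (August has 31).
Sep 30, 1953 → Oct 30, 1953: 30 days (September has 30).
Oct 30, 1953 → Nov 30, 1953: 31 days (October has 31).
Nov 30, 1953 → Dec 30, 1953: 30 days (November has 30).
Dec 30, 1953 → Jan 30, 1954: 31 days (December has 31).
Jan 30, 1954 → Feb 28, 1954: 29 days (January has 31).
Feb 28, 1954 → Mar 28, 1954: 28 days (February has 28).
Mar 28, 1954 → Apr 28, 1954: 31 days (March has 31).
Apr 28, 1954 → May 10, 1954: 12 days.
Total: 1075 days.

1075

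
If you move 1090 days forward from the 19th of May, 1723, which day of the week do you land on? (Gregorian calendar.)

Monday

May 19, 1723 is a Wednesday.
1090 mod 7 = 5, so 1090 days after a Wednesday is Wednesday + 5 = Monday.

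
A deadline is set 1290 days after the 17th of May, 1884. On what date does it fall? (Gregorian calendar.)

+365 (one year) → May 17, 1885 (925 left).
+365 (one year) → May 17, 1886 (560 left).
+365 (one year) → May 17, 1887 (195 left).
May has 31 days: +15 → Jun 1, 1887 (180 left).
Jun has 30 days: +30 → Jul 1, 1887 (150 left).
Jul has 31 days: +31 → Aug 1, 1887 (119 left).
Aug has 31 days: +31 → Sep 1, 1887 (88 left).
Sep has 30 days: +30 → Oct 1, 1887 (58 left).
Oct has 31 days: +31 → Nov 1, 1887 (27 left).
+27 → Nov 28, 1887.

November 28, 1887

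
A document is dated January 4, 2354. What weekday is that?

Monday

Doomsday rule: the anchor day for the 2300s is Wednesday. For year 54: 54÷12 = 4 r 6, and 6÷4 = 1, so 4+6+1 = 11.
Wednesday + 11 ≡ Sunday — that's 2354's doomsday.
In January the doomsday date is Jan 3 (2354 is not a leap year).
Jan 4 is 1 day after Jan 3; 1 mod 7 = 1, so Sunday + 1 = Monday.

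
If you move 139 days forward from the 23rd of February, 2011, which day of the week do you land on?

Tuesday

First find the weekday of Feb 23, 2011. Doomsday rule: the anchor day for the 2000s is Tuesday. For year 11: 11÷12 = 0 r 11, and 11÷4 = 2, so 0+11+2 = 13.
Tuesday + 13 ≡ Monday — that's 2011's doomsday.
In February the doomsday date is Feb 28 (2011 is not a leap year).
Feb 23 is 5 days before Feb 28; 5 mod 7 = 5, so Monday − 5 = Wednesday.
139 mod 7 = 6, so 139 days after a Wednesday is Wednesday + 6 = Tuesday.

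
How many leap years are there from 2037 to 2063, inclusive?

6

Multiples of 4 in [2037,2063]: 6.
Of those, multiples of 100: 0 (not leap unless ÷400).
Multiples of 400: 0.
Leap years = 6 − 0 + 0 = 6.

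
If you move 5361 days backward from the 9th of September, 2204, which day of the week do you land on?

Monday

Sep 9, 2204 is a Sunday.
5361 mod 7 = 6, so 5361 days before a Sunday is Sunday − 6 = Monday.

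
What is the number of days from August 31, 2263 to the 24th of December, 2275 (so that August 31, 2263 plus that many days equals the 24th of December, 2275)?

Aug 31, 2263 → Aug 31, 2264: 366 days (Feb 29, 2264 is in that span).
Aug 31, 2264 → Aug 31, 2265: 365 days.
Aug 31, 2265 → Aug 31, 2266: 365 days.
Aug 31, 2266 → Aug 31, 2267: 365 days.
Aug 31, 2267 → Aug 31, 2268: 366 days (Feb 29, 2268 is in that span).
Aug 31, 2268 → Aug 31, 2269: 365 days.
Aug 31, 2269 → Aug 31, 2270: 365 days.
Aug 31, 2270 → Aug 31, 2271: 365 days.
Aug 31, 2271 → Aug 31, 2272: 366 days (Feb 29, 2272 is in that span).
Aug 31, 2272 → Aug 31, 2273: 365 days.
Aug 31, 2273 → Aug 31, 2274: 365 days.
Aug 31, 2274 → Aug 31, 2275: 365 days.
Aug 31, 2275 → Sep 30, 2275: 30 days (August has 31).
Sep 30, 2275 → Oct 30, 2275: 30 days (September has 30).
Oct 30, 2275 → Nov 30, 2275: 31 days (October has 31).
Nov 30, 2275 → Dec 24, 2275: 24 days.
Total: 4498 days.

4498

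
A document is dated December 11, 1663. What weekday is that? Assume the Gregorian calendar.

Doomsday rule: the anchor day for the 1600s is Tuesday. For year 63: 63÷12 = 5 r 3, and 3÷4 = 0, so 5+3+0 = 8.
Tuesday + 8 ≡ Wednesday — that's 1663's doomsday.
In December the doomsday date is Dec 12.
Dec 11 is 1 day before Dec 12; 1 mod 7 = 1, so Wednesday − 1 = Tuesday.

Tuesday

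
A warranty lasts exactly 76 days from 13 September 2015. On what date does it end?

Sep has 30 days: +18 → Oct 1, 2015 (58 left).
Oct has 31 days: +31 → Nov 1, 2015 (27 left).
+27 → Nov 28, 2015.

November 28, 2015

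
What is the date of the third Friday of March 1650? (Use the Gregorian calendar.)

March 18, 1650

March 1, 1650 is a Tuesday.
The first Friday is therefore March 4 (3 days later).
The third Friday is 4 + 2×7 = March 18.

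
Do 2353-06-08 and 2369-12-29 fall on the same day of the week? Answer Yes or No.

Yes

From Jun 8, 2353 to Dec 29, 2369 is 6048 days.
6048 mod 7 = 0, so they are the same weekday.
(Jun 8, 2353 is a Monday; Dec 29, 2369 is a Monday.)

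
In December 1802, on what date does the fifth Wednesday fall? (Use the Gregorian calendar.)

December 29, 1802

December 1, 1802 is a Wednesday.
The first Wednesday is therefore December 1 (same day).
The fifth Wednesday is 1 + 4×7 = December 29.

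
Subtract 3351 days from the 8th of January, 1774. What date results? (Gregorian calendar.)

November 5, 1764

−365 (one year) → Jan 8, 1773 (2986 left).
−366 (one year; includes Feb 29, 1772) → Jan 8, 1772 (2620 left).
−365 (one year) → Jan 8, 1771 (2255 left).
−365 (one year) → Jan 8, 1770 (1890 left).
−365 (one year) → Jan 8, 1769 (1525 left).
−366 (one year; includes Feb 29, 1768) → Jan 8, 1768 (1159 left).
−365 (one year) → Jan 8, 1767 (794 left).
−365 (one year) → Jan 8, 1766 (429 left).
−365 (one year) → Jan 8, 1765 (64 left).
−8 → Dec 31, 1764 (end of Dec, 31 days; 56 left).
−31 → Nov 30, 1764 (end of Nov, 30 days; 25 left).
−25 → Nov 5, 1764.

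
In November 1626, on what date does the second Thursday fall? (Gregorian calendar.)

November 1, 1626 is a Sunday.
The first Thursday is therefore November 5 (4 days later).
The second Thursday is 5 + 1×7 = November 12.

November 12, 1626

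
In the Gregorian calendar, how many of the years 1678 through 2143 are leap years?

112

Multiples of 4 in [1678,2143]: 116.
Of those, multiples of 100: 5 (not leap unless ÷400).
Multiples of 400: 1.
Leap years = 116 − 5 + 1 = 112.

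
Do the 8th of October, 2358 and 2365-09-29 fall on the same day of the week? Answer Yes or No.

From Oct 8, 2358 to Sep 29, 2365 is 2548 days.
2548 mod 7 = 0, so they are the same weekday.
(Oct 8, 2358 is a Wednesday; Sep 29, 2365 is a Wednesday.)

Yes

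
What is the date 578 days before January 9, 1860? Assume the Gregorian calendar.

−365 (one year) → Jan 9, 1859 (213 left).
−9 → Dec 31, 1858 (end of Dec, 31 days; 204 left).
−31 → Nov 30, 1858 (end of Nov, 30 days; 173 left).
−30 → Oct 31, 1858 (end of Oct, 31 days; 143 left).
−31 → Sep 30, 1858 (end of Sep, 30 days; 112 left).
−30 → Aug 31, 1858 (end of Aug, 31 days; 82 left).
−31 → Jul 31, 1858 (end of Jul, 31 days; 51 left).
−31 → Jun 30, 1858 (end of Jun, 30 days; 20 left).
−20 → Jun 10, 1858.

June 10, 1858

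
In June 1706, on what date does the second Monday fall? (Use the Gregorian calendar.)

June 1, 1706 is a Tuesday.
The first Monday is therefore June 7 (6 days later).
The second Monday is 7 + 1×7 = June 14.

June 14, 1706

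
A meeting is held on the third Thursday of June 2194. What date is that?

June 19, 2194

June 1, 2194 is a Sunday.
The first Thursday is therefore June 5 (4 days later).
The third Thursday is 5 + 2×7 = June 19.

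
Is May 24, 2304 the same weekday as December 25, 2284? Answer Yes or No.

From Dec 25, 2284 to May 24, 2304 is 7089 days.
7089 mod 7 = 5, so they are different weekdays.
(Dec 25, 2284 is a Thursday; May 24, 2304 is a Tuesday.)

No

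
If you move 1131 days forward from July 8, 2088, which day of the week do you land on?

Jul 8, 2088 is a Thursday.
1131 mod 7 = 4, so 1131 days after a Thursday is Thursday + 4 = Monday.

Monday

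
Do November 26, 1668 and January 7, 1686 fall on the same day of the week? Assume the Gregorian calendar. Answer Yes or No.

Yes

From Nov 26, 1668 to Jan 7, 1686 is 6251 days.
6251 mod 7 = 0, so they are the same weekday.
(Nov 26, 1668 is a Monday; Jan 7, 1686 is a Monday.)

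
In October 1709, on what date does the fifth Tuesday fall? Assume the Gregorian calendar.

October 29, 1709

October 1, 1709 is a Tuesday.
The first Tuesday is therefore October 1 (same day).
The fifth Tuesday is 1 + 4×7 = October 29.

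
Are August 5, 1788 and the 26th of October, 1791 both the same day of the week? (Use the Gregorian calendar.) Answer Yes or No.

From Aug 5, 1788 to Oct 26, 1791 is 1177 days.
1177 mod 7 = 1, so they are different weekdays.
(Aug 5, 1788 is a Tuesday; Oct 26, 1791 is a Wednesday.)

No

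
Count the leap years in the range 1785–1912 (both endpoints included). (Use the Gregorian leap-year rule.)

Multiples of 4 in [1785,1912]: 32.
Of those, multiples of 100: 2 (not leap unless ÷400).
Multiples of 400: 0.
Leap years = 32 − 2 + 0 = 30.

30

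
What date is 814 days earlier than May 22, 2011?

−365 (one year) → May 22, 2010 (449 left).
−365 (one year) → May 22, 2009 (84 left).
−22 → Apr 30, 2009 (end of Apr, 30 days; 62 left).
−30 → Mar 31, 2009 (end of Mar, 31 days; 32 left).
−31 → Feb 28, 2009 (end of Feb, 28 days; 1 left).
−1 → Feb 27, 2009.

February 27, 2009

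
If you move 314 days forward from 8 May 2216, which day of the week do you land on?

First find the weekday of May 8, 2216. Doomsday rule: the anchor day for the 2200s is Friday. For year 16: 16÷12 = 1 r 4, and 4÷4 = 1, so 1+4+1 = 6.
Friday + 6 ≡ Thursday — that's 2216's doomsday.
In May the doomsday date is May 9.
May 8 is 1 day before May 9; 1 mod 7 = 1, so Thursday − 1 = Wednesday.
314 mod 7 = 6, so 314 days after a Wednesday is Wednesday + 6 = Tuesday.

Tuesday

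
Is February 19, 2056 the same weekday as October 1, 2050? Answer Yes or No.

From Oct 1, 2050 to Feb 19, 2056 is 1967 days.
1967 mod 7 = 0, so they are the same weekday.
(Oct 1, 2050 is a Saturday; Feb 19, 2056 is a Saturday.)

Yes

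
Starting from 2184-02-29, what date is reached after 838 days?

June 16, 2186

+366 (one year) → Mar 1, 2185 (472 left).
+365 (one year) → Mar 1, 2186 (107 left).
Mar has 31 days: +31 → Apr 1, 2186 (76 left).
Apr has 30 days: +30 → May 1, 2186 (46 left).
May has 31 days: +31 → Jun 1, 2186 (15 left).
+15 → Jun 16, 2186.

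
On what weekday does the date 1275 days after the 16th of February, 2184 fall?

First find the weekday of Feb 16, 2184. Doomsday rule: the anchor day for the 2100s is Sunday. For year 84: 84÷12 = 7 r 0, and 0÷4 = 0, so 7+0+0 = 7.
Sunday + 7 ≡ Sunday — that's 2184's doomsday.
In February the doomsday date is Feb 29 (2184 is a leap year (divisible by 4)).
Feb 16 is 13 days before Feb 29; 13 mod 7 = 6, so Sunday − 6 = Monday.
1275 mod 7 = 1, so 1275 days after a Monday is Monday + 1 = Tuesday.

Tuesday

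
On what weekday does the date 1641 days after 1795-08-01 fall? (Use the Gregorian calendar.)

First find the weekday of Aug 1, 1795. Doomsday rule: the anchor day for the 1700s is Sunday. For year 95: 95÷12 = 7 r 11, and 11÷4 = 2, so 7+11+2 = 20.
Sunday + 20 ≡ Saturday — that's 1795's doomsday.
In August the doomsday date is Aug 8.
Aug 1 is 7 days before Aug 8; 7 mod 7 = 0, so Saturday − 0 = Saturday.
1641 mod 7 = 3, so 1641 days after a Saturday is Saturday + 3 = Tuesday.

Tuesday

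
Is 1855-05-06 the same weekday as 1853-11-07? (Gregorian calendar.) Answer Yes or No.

From Nov 7, 1853 to May 6, 1855 is 545 days.
545 mod 7 = 6, so they are different weekdays.
(Nov 7, 1853 is a Monday; May 6, 1855 is a Sunday.)

No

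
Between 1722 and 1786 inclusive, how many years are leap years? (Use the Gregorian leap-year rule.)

Multiples of 4 in [1722,1786]: 16.
Of those, multiples of 100: 0 (not leap unless ÷400).
Multiples of 400: 0.
Leap years = 16 − 0 + 0 = 16.

16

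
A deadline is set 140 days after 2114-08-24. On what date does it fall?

January 11, 2115

Aug has 31 days: +8 → Sep 1, 2114 (132 left).
Sep has 30 days: +30 → Oct 1, 2114 (102 left).
Oct has 31 days: +31 → Nov 1, 2114 (71 left).
Nov has 30 days: +30 → Dec 1, 2114 (41 left).
Dec has 31 days: +31 → Jan 1, 2115 (10 left).
+10 → Jan 11, 2115.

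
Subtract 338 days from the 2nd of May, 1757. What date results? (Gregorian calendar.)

May 29, 1756

−2 → Apr 30, 1757 (end of Apr, 30 days; 336 left).
−30 → Mar 31, 1757 (end of Mar, 31 days; 306 left).
−31 → Feb 28, 1757 (end of Feb, 28 days; 275 left).
−28 → Jan 31, 1757 (end of Jan, 31 days; 247 left).
−31 → Dec 31, 1756 (end of Dec, 31 days; 216 left).
−31 → Nov 30, 1756 (end of Nov, 30 days; 185 left).
−30 → Oct 31, 1756 (end of Oct, 31 days; 155 left).
−31 → Sep 30, 1756 (end of Sep, 30 days; 124 left).
−30 → Aug 31, 1756 (end of Aug, 31 days; 94 left).
−31 → Jul 31, 1756 (end of Jul, 31 days; 63 left).
−31 → Jun 30, 1756 (end of Jun, 30 days; 32 left).
−30 → May 31, 1756 (end of May, 31 days; 2 left).
−2 → May 29, 1756.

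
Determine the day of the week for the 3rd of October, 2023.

Doomsday rule: the anchor day for the 2000s is Tuesday. For year 23: 23÷12 = 1 r 11, and 11÷4 = 2, so 1+11+2 = 14.
Tuesday + 14 ≡ Tuesday — that's 2023's doomsday.
In October the doomsday date is Oct 10.
Oct 3 is 7 days before Oct 10; 7 mod 7 = 0, so Tuesday − 0 = Tuesday.

Tuesday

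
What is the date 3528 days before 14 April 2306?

−365 (one year) → Apr 14, 2305 (3163 left).
−365 (one year) → Apr 14, 2304 (2798 left).
−366 (one year; includes Feb 29, 2304) → Apr 14, 2303 (2432 left).
−365 (one year) → Apr 14, 2302 (2067 left).
−365 (one year) → Apr 14, 2301 (1702 left).
−365 (one year) → Apr 14, 2300 (1337 left).
−365 (one year) → Apr 14, 2299 (972 left).
−365 (one year) → Apr 14, 2298 (607 left).
−365 (one year) → Apr 14, 2297 (242 left).
−14 → Mar 31, 2297 (end of Mar, 31 days; 228 left).
−31 → Feb 28, 2297 (end of Feb, 28 days; 197 left).
−28 → Jan 31, 2297 (end of Jan, 31 days; 169 left).
−31 → Dec 31, 2296 (end of Dec, 31 days; 138 left).
−31 → Nov 30, 2296 (end of Nov, 30 days; 107 left).
−30 → Oct 31, 2296 (end of Oct, 31 days; 77 left).
−31 → Sep 30, 2296 (end of Sep, 30 days; 46 left).
−30 → Aug 31, 2296 (end of Aug, 31 days; 16 left).
−16 → Aug 15, 2296.

August 15, 2296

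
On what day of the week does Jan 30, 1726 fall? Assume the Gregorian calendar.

Wednesday

Doomsday rule: the anchor day for the 1700s is Sunday. For year 26: 26÷12 = 2 r 2, and 2÷4 = 0, so 2+2+0 = 4.
Sunday + 4 ≡ Thursday — that's 1726's doomsday.
In January the doomsday date is Jan 3 (1726 is not a leap year).
Jan 30 is 27 days after Jan 3; 27 mod 7 = 6, so Thursday + 6 = Wednesday.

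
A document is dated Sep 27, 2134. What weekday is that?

Monday

Doomsday rule: the anchor day for the 2100s is Sunday. For year 34: 34÷12 = 2 r 10, and 10÷4 = 2, so 2+10+2 = 14.
Sunday + 14 ≡ Sunday — that's 2134's doomsday.
In September the doomsday date is Sep 5.
Sep 27 is 22 days after Sep 5; 22 mod 7 = 1, so Sunday + 1 = Monday.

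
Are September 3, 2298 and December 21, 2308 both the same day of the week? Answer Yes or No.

No

From Sep 3, 2298 to Dec 21, 2308 is 3761 days.
3761 mod 7 = 2, so they are different weekdays.
(Sep 3, 2298 is a Saturday; Dec 21, 2308 is a Monday.)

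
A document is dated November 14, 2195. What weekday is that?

Doomsday rule: the anchor day for the 2100s is Sunday. For year 95: 95÷12 = 7 r 11, and 11÷4 = 2, so 7+11+2 = 20.
Sunday + 20 ≡ Saturday — that's 2195's doomsday.
In November the doomsday date is Nov 7.
Nov 14 is 7 days after Nov 7; 7 mod 7 = 0, so Saturday + 0 = Saturday.

Saturday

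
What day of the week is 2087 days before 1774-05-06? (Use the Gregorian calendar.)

First find the weekday of May 6, 1774. Doomsday rule: the anchor day for the 1700s is Sunday. For year 74: 74÷12 = 6 r 2, and 2÷4 = 0, so 6+2+0 = 8.
Sunday + 8 ≡ Monday — that's 1774's doomsday.
In May the doomsday date is May 9.
May 6 is 3 days before May 9; 3 mod 7 = 3, so Monday − 3 = Friday.
2087 mod 7 = 1, so 2087 days before a Friday is Friday − 1 = Thursday.

Thursday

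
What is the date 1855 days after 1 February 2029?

March 2, 2034

+365 (one year) → Feb 1, 2030 (1490 left).
+365 (one year) → Feb 1, 2031 (1125 left).
+365 (one year) → Feb 1, 2032 (760 left).
+366 (one year; includes Feb 29, 2032) → Feb 1, 2033 (394 left).
Feb has 28 days: +28 → Mar 1, 2033 (366 left).
Mar has 31 days: +31 → Apr 1, 2033 (335 left).
Apr has 30 days: +30 → May 1, 2033 (305 left).
May has 31 days: +31 → Jun 1, 2033 (274 left).
Jun has 30 days: +30 → Jul 1, 2033 (244 left).
Jul has 31 days: +31 → Aug 1, 2033 (213 left).
Aug has 31 days: +31 → Sep 1, 2033 (182 left).
Sep has 30 days: +30 → Oct 1, 2033 (152 left).
Oct has 31 days: +31 → Nov 1, 2033 (121 left).
Nov has 30 days: +30 → Dec 1, 2033 (91 left).
Dec has 31 days: +31 → Jan 1, 2034 (60 left).
Jan has 31 days: +31 → Feb 1, 2034 (29 left).
Feb has 28 days: +28 → Mar 1, 2034 (1 left).
+1 → Mar 2, 2034.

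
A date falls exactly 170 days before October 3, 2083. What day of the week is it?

Oct 3, 2083 is a Sunday.
170 mod 7 = 2, so 170 days before a Sunday is Sunday − 2 = Friday.

Friday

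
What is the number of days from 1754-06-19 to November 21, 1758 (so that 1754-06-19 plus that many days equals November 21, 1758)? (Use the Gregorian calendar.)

1616

Jun 19, 1754 → Jun 19, 1755: 365 days.
Jun 19, 1755 → Jun 19, 1756: 366 days (Feb 29, 1756 is in that span).
Jun 19, 1756 → Jun 19, 1757: 365 days.
Jun 19, 1757 → Jun 19, 1758: 365 days.
Jun 19, 1758 → Jul 19, 1758: 30 days (June has 30).
Jul 19, 1758 → Aug 19, 1758: 31 days (July has 31).
Aug 19, 1758 → Sep 19, 1758: 31 days (August has 31).
Sep 19, 1758 → Oct 19, 1758: 30 days (September has 30).
Oct 19, 1758 → Nov 19, 1758: 31 days (October has 31).
Nov 19, 1758 → Nov 21, 1758: 2 days.
Total: 1616 days.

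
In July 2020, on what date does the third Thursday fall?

July 1, 2020 is a Wednesday.
The first Thursday is therefore July 2 (1 days later).
The third Thursday is 2 + 2×7 = July 16.

July 16, 2020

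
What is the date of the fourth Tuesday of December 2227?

December 25, 2227

December 1, 2227 is a Saturday.
The first Tuesday is therefore December 4 (3 days later).
The fourth Tuesday is 4 + 3×7 = December 25.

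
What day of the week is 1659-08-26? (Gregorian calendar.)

Doomsday rule: the anchor day for the 1600s is Tuesday. For year 59: 59÷12 = 4 r 11, and 11÷4 = 2, so 4+11+2 = 17.
Tuesday + 17 ≡ Friday — that's 1659's doomsday.
In August the doomsday date is Aug 8.
Aug 26 is 18 days after Aug 8; 18 mod 7 = 4, so Friday + 4 = Tuesday.

Tuesday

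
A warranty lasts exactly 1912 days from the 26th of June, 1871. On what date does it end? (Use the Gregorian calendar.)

+366 (one year; includes Feb 29, 1872) → Jun 26, 1872 (1546 left).
+365 (one year) → Jun 26, 1873 (1181 left).
+365 (one year) → Jun 26, 1874 (816 left).
+365 (one year) → Jun 26, 1875 (451 left).
+366 (one year; includes Feb 29, 1876) → Jun 26, 1876 (85 left).
Jun has 30 days: +5 → Jul 1, 1876 (80 left).
Jul has 31 days: +31 → Aug 1, 1876 (49 left).
Aug has 31 days: +31 → Sep 1, 1876 (18 left).
+18 → Sep 19, 1876.

September 19, 1876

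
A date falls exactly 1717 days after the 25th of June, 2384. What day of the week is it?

First find the weekday of Jun 25, 2384. Doomsday rule: the anchor day for the 2300s is Wednesday. For year 84: 84÷12 = 7 r 0, and 0÷4 = 0, so 7+0+0 = 7.
Wednesday + 7 ≡ Wednesday — that's 2384's doomsday.
In June the doomsday date is Jun 6.
Jun 25 is 19 days after Jun 6; 19 mod 7 = 5, so Wednesday + 5 = Monday.
1717 mod 7 = 2, so 1717 days after a Monday is Monday + 2 = Wednesday.

Wednesday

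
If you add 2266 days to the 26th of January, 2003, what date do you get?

+365 (one year) → Jan 26, 2004 (1901 left).
+366 (one year; includes Feb 29, 2004) → Jan 26, 2005 (1535 left).
+365 (one year) → Jan 26, 2006 (1170 left).
+365 (one year) → Jan 26, 2007 (805 left).
+365 (one year) → Jan 26, 2008 (440 left).
+366 (one year; includes Feb 29, 2008) → Jan 26, 2009 (74 left).
Jan has 31 days: +6 → Feb 1, 2009 (68 left).
Feb has 28 days: +28 → Mar 1, 2009 (40 left).
Mar has 31 days: +31 → Apr 1, 2009 (9 left).
+9 → Apr 10, 2009.

April 10, 2009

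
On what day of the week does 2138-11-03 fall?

Doomsday rule: the anchor day for the 2100s is Sunday. For year 38: 38÷12 = 3 r 2, and 2÷4 = 0, so 3+2+0 = 5.
Sunday + 5 ≡ Friday — that's 2138's doomsday.
In November the doomsday date is Nov 7.
Nov 3 is 4 days before Nov 7; 4 mod 7 = 4, so Friday − 4 = Monday.

Monday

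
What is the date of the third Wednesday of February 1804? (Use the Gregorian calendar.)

February 15, 1804

February 1, 1804 is a Wednesday.
The first Wednesday is therefore February 1 (same day).
The third Wednesday is 1 + 2×7 = February 15.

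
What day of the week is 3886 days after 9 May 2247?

Monday

May 9, 2247 is a Sunday.
3886 mod 7 = 1, so 3886 days after a Sunday is Sunday + 1 = Monday.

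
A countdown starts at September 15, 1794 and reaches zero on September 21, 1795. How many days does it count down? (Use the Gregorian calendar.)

Sep 15, 1794 → Oct 15, 1794: 30 days (September has 30).
Oct 15, 1794 → Nov 15, 1794: 31 days (October has 31).
Nov 15, 1794 → Dec 15, 1794: 30 days (November has 30).
Dec 15, 1794 → Jan 15, 1795: 31 days (December has 31).
Jan 15, 1795 → Feb 15, 1795: 31 days (January has 31).
Feb 15, 1795 → Mar 15, 1795: 28 days (February has 28).
Mar 15, 1795 → Apr 15, 1795: 31 days (March has 31).
Apr 15, 1795 → May 15, 1795: 30 days (April has 30).
May 15, 1795 → Jun 15, 1795: 31 days (May has 31).
Jun 15, 1795 → Jul 15, 1795: 30 days (June has 30).
Jul 15, 1795 → Aug 15, 1795: 31 days (July has 31).
Aug 15, 1795 → Sep 15, 1795: 31 days (August has 31).
Sep 15, 1795 → Sep 21, 1795: 6 days.
Total: 371 days.

371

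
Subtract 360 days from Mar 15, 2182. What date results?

−15 → Feb 28, 2182 (end of Feb, 28 days; 345 left).
−28 → Jan 31, 2182 (end of Jan, 31 days; 317 left).
−31 → Dec 31, 2181 (end of Dec, 31 days; 286 left).
−31 → Nov 30, 2181 (end of Nov, 30 days; 255 left).
−30 → Oct 31, 2181 (end of Oct, 31 days; 225 left).
−31 → Sep 30, 2181 (end of Sep, 30 days; 194 left).
−30 → Aug 31, 2181 (end of Aug, 31 days; 164 left).
−31 → Jul 31, 2181 (end of Jul, 31 days; 133 left).
−31 → Jun 30, 2181 (end of Jun, 30 days; 102 left).
−30 → May 31, 2181 (end of May, 31 days; 72 left).
−31 → Apr 30, 2181 (end of Apr, 30 days; 41 left).
−30 → Mar 31, 2181 (end of Mar, 31 days; 11 left).
−11 → Mar 20, 2181.

March 20, 2181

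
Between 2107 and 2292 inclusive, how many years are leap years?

Multiples of 4 in [2107,2292]: 47.
Of those, multiples of 100: 1 (not leap unless ÷400).
Multiples of 400: 0.
Leap years = 47 − 1 + 0 = 46.

46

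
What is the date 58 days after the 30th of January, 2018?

March 29, 2018

Jan has 31 days: +2 → Feb 1, 2018 (56 left).
Feb has 28 days: +28 → Mar 1, 2018 (28 left).
+28 → Mar 29, 2018.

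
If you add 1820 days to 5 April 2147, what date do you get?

+366 (one year; includes Feb 29, 2148) → Apr 5, 2148 (1454 left).
+365 (one year) → Apr 5, 2149 (1089 left).
+365 (one year) → Apr 5, 2150 (724 left).
+365 (one year) → Apr 5, 2151 (359 left).
Apr has 30 days: +26 → May 1, 2151 (333 left).
May has 31 days: +31 → Jun 1, 2151 (302 left).
Jun has 30 days: +30 → Jul 1, 2151 (272 left).
Jul has 31 days: +31 → Aug 1, 2151 (241 left).
Aug has 31 days: +31 → Sep 1, 2151 (210 left).
Sep has 30 days: +30 → Oct 1, 2151 (180 left).
Oct has 31 days: +31 → Nov 1, 2151 (149 left).
Nov has 30 days: +30 → Dec 1, 2151 (119 left).
Dec has 31 days: +31 → Jan 1, 2152 (88 left).
Jan has 31 days: +31 → Feb 1, 2152 (57 left).
Feb has 29 days: +29 → Mar 1, 2152 (28 left).
+28 → Mar 29, 2152.

March 29, 2152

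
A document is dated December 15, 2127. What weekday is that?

Monday

Doomsday rule: the anchor day for the 2100s is Sunday. For year 27: 27÷12 = 2 r 3, and 3÷4 = 0, so 2+3+0 = 5.
Sunday + 5 ≡ Friday — that's 2127's doomsday.
In December the doomsday date is Dec 12.
Dec 15 is 3 days after Dec 12; 3 mod 7 = 3, so Friday + 3 = Monday.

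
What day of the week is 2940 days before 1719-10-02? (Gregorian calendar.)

Monday

First find the weekday of Oct 2, 1719. Doomsday rule: the anchor day for the 1700s is Sunday. For year 19: 19÷12 = 1 r 7, and 7÷4 = 1, so 1+7+1 = 9.
Sunday + 9 ≡ Tuesday — that's 1719's doomsday.
In October the doomsday date is Oct 10.
Oct 2 is 8 days before Oct 10; 8 mod 7 = 1, so Tuesday − 1 = Monday.
2940 mod 7 = 0, so 2940 days before a Monday is Monday − 0 = Monday.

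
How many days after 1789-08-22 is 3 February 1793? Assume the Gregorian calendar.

1261

Aug 22, 1789 → Aug 22, 1790: 365 days.
Aug 22, 1790 → Aug 22, 1791: 365 days.
Aug 22, 1791 → Aug 22, 1792: 366 days (Feb 29, 1792 is in that span).
Aug 22, 1792 → Sep 22, 1792: 31 days (August has 31).
Sep 22, 1792 → Oct 22, 1792: 30 days (September has 30).
Oct 22, 1792 → Nov 22, 1792: 31 days (October has 31).
Nov 22, 1792 → Dec 22, 1792: 30 days (November has 30).
Dec 22, 1792 → Jan 22, 1793: 31 days (December has 31).
Jan 22, 1793 → Feb 3, 1793: 12 days.
Total: 1261 days.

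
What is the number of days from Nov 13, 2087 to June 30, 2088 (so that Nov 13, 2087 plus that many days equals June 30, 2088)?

230

Nov 13, 2087 → Dec 13, 2087: 30 days (November has 30).
Dec 13, 2087 → Jan 13, 2088: 31 days (December has 31).
Jan 13, 2088 → Feb 13, 2088: 31 days (January has 31).
Feb 13, 2088 → Mar 13, 2088: 29 days (February has 29).
Mar 13, 2088 → Apr 13, 2088: 31 days (March has 31).
Apr 13, 2088 → May 13, 2088: 30 days (April has 30).
May 13, 2088 → Jun 13, 2088: 31 days (May has 31).
Jun 13, 2088 → Jun 30, 2088: 17 days.
Total: 230 days.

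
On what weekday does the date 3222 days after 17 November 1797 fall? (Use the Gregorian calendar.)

Sunday

Nov 17, 1797 is a Friday.
3222 mod 7 = 2, so 3222 days after a Friday is Friday + 2 = Sunday.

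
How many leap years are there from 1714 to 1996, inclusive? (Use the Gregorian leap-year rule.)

Multiples of 4 in [1714,1996]: 71.
Of those, multiples of 100: 2 (not leap unless ÷400).
Multiples of 400: 0.
Leap years = 71 − 2 + 0 = 69.

69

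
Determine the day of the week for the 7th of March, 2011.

Monday

January 1, 2011 is a Saturday.
Jan 1, 2011 → Feb 1, 2011: 31 days (January has 31).
Feb 1, 2011 → Mar 1, 2011: 28 days (February has 28).
Mar 1, 2011 → Mar 7, 2011: 6 days.
Total: 65 days.
65 mod 7 = 2, so Saturday + 2 = Monday.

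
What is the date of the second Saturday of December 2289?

December 1, 2289 is a Sunday.
The first Saturday is therefore December 7 (6 days later).
The second Saturday is 7 + 1×7 = December 14.

December 14, 2289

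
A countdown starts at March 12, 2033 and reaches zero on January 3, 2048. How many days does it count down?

5410

Mar 12, 2033 → Mar 12, 2034: 365 days.
Mar 12, 2034 → Mar 12, 2035: 365 days.
Mar 12, 2035 → Mar 12, 2036: 366 days (Feb 29, 2036 is in that span).
Mar 12, 2036 → Mar 12, 2037: 365 days.
Mar 12, 2037 → Mar 12, 2038: 365 days.
Mar 12, 2038 → Mar 12, 2039: 365 days.
Mar 12, 2039 → Mar 12, 2040: 366 days (Feb 29, 2040 is in that span).
Mar 12, 2040 → Mar 12, 2041: 365 days.
Mar 12, 2041 → Mar 12, 2042: 365 days.
Mar 12, 2042 → Mar 12, 2043: 365 days.
Mar 12, 2043 → Mar 12, 2044: 366 days (Feb 29, 2044 is in that span).
Mar 12, 2044 → Mar 12, 2045: 365 days.
Mar 12, 2045 → Mar 12, 2046: 365 days.
Mar 12, 2046 → Mar 12, 2047: 365 days.
Mar 12, 2047 → Apr 12, 2047: 31 days (March has 31).
Apr 12, 2047 → May 12, 2047: 30 days (April has 30).
May 12, 2047 → Jun 12, 2047: 31 days (May has 31).
Jun 12, 2047 → Jul 12, 2047: 30 days (June has 30).
Jul 12, 2047 → Aug 12, 2047: 31 days (July has 31).
Aug 12, 2047 → Sep 12, 2047: 31 days (August has 31).
Sep 12, 2047 → Oct 12, 2047: 30 days (September has 30).
Oct 12, 2047 → Nov 12, 2047: 31 days (October has 31).
Nov 12, 2047 → Dec 12, 2047: 30 days (November has 30).
Dec 12, 2047 → Jan 3, 2048: 22 days.
Total: 5410 days.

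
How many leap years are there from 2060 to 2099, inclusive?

10

Multiples of 4 in [2060,2099]: 10.
Of those, multiples of 100: 0 (not leap unless ÷400).
Multiples of 400: 0.
Leap years = 10 − 0 + 0 = 10.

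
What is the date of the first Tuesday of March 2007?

March 1, 2007 is a Thursday.
The first Tuesday is therefore March 6 (5 days later).

March 6, 2007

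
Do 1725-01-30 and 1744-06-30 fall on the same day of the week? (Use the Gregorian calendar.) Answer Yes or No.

From Jan 30, 1725 to Jun 30, 1744 is 7091 days.
7091 mod 7 = 0, so they are the same weekday.
(Jan 30, 1725 is a Tuesday; Jun 30, 1744 is a Tuesday.)

Yes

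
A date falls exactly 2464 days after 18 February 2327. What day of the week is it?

Friday

Feb 18, 2327 is a Friday.
2464 mod 7 = 0, so 2464 days after a Friday is Friday + 0 = Friday.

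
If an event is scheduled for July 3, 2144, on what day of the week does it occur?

Friday

Doomsday rule: the anchor day for the 2100s is Sunday. For year 44: 44÷12 = 3 r 8, and 8÷4 = 2, so 3+8+2 = 13.
Sunday + 13 ≡ Saturday — that's 2144's doomsday.
In July the doomsday date is Jul 11.
Jul 3 is 8 days before Jul 11; 8 mod 7 = 1, so Saturday − 1 = Friday.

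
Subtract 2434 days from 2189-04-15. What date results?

−365 (one year) → Apr 15, 2188 (2069 left).
−366 (one year; includes Feb 29, 2188) → Apr 15, 2187 (1703 left).
−365 (one year) → Apr 15, 2186 (1338 left).
−365 (one year) → Apr 15, 2185 (973 left).
−365 (one year) → Apr 15, 2184 (608 left).
−366 (one year; includes Feb 29, 2184) → Apr 15, 2183 (242 left).
−15 → Mar 31, 2183 (end of Mar, 31 days; 227 left).
−31 → Feb 28, 2183 (end of Feb, 28 days; 196 left).
−28 → Jan 31, 2183 (end of Jan, 31 days; 168 left).
−31 → Dec 31, 2182 (end of Dec, 31 days; 137 left).
−31 → Nov 30, 2182 (end of Nov, 30 days; 106 left).
−30 → Oct 31, 2182 (end of Oct, 31 days; 76 left).
−31 → Sep 30, 2182 (end of Sep, 30 days; 45 left).
−30 → Aug 31, 2182 (end of Aug, 31 days; 15 left).
−15 → Aug 16, 2182.

August 16, 2182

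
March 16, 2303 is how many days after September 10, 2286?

Sep 10, 2286 → Sep 10, 2287: 365 days.
Sep 10, 2287 → Sep 10, 2288: 366 days (Feb 29, 2288 is in that span).
Sep 10, 2288 → Sep 10, 2289: 365 days.
Sep 10, 2289 → Sep 10, 2290: 365 days.
Sep 10, 2290 → Sep 10, 2291: 365 days.
Sep 10, 2291 → Sep 10, 2292: 366 days (Feb 29, 2292 is in that span).
Sep 10, 2292 → Sep 10, 2293: 365 days.
Sep 10, 2293 → Sep 10, 2294: 365 days.
Sep 10, 2294 → Sep 10, 2295: 365 days.
Sep 10, 2295 → Sep 10, 2296: 366 days (Feb 29, 2296 is in that span).
Sep 10, 2296 → Sep 10, 2297: 365 days.
Sep 10, 2297 → Sep 10, 2298: 365 days.
Sep 10, 2298 → Sep 10, 2299: 365 days.
Sep 10, 2299 → Sep 10, 2300: 365 days.
Sep 10, 2300 → Sep 10, 2301: 365 days.
Sep 10, 2301 → Sep 10, 2302: 365 days.
Sep 10, 2302 → Oct 10, 2302: 30 days (September has 30).
Oct 10, 2302 → Nov 10, 2302: 31 days (October has 31).
Nov 10, 2302 → Dec 10, 2302: 30 days (November has 30).
Dec 10, 2302 → Jan 10, 2303: 31 days (December has 31).
Jan 10, 2303 → Feb 10, 2303: 31 days (January has 31).
Feb 10, 2303 → Mar 10, 2303: 28 days (February has 28).
Mar 10, 2303 → Mar 16, 2303: 6 days.
Total: 6030 days.

6030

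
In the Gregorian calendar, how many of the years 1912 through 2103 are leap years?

47

Multiples of 4 in [1912,2103]: 48.
Of those, multiples of 100: 2 (not leap unless ÷400).
Multiples of 400: 1.
Leap years = 48 − 2 + 1 = 47.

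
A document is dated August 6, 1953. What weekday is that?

Thursday

Doomsday rule: the anchor day for the 1900s is Wednesday. For year 53: 53÷12 = 4 r 5, and 5÷4 = 1, so 4+5+1 = 10.
Wednesday + 10 ≡ Saturday — that's 1953's doomsday.
In August the doomsday date is Aug 8.
Aug 6 is 2 days before Aug 8; 2 mod 7 = 2, so Saturday − 2 = Thursday.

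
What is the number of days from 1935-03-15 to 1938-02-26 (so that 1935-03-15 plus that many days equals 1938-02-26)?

Mar 15, 1935 → Mar 15, 1936: 366 days (Feb 29, 1936 is in that span).
Mar 15, 1936 → Mar 15, 1937: 365 days.
Mar 15, 1937 → Apr 15, 1937: 31 days (March has 31).
Apr 15, 1937 → May 15, 1937: 30 days (April has 30).
May 15, 1937 → Jun 15, 1937: 31 days (May has 31).
Jun 15, 1937 → Jul 15, 1937: 30 days (June has 30).
Jul 15, 1937 → Aug 15, 1937: 31 days (July has 31).
Aug 15, 1937 → Sep 15, 1937: 31 days (August has 31).
Sep 15, 1937 → Oct 15, 1937: 30 days (September has 30).
Oct 15, 1937 → Nov 15, 1937: 31 days (October has 31).
Nov 15, 1937 → Dec 15, 1937: 30 days (November has 30).
Dec 15, 1937 → Jan 15, 1938: 31 days (December has 31).
Jan 15, 1938 → Feb 15, 1938: 31 days (January has 31).
Feb 15, 1938 → Feb 26, 1938: 11 days.
Total: 1079 days.

1079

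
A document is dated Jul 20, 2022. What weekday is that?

Wednesday

January 1, 2022 is a Saturday.
Jan 1, 2022 → Feb 1, 2022: 31 days (January has 31).
Feb 1, 2022 → Mar 1, 2022: 28 days (February has 28).
Mar 1, 2022 → Apr 1, 2022: 31 days (March has 31).
Apr 1, 2022 → May 1, 2022: 30 days (April has 30).
May 1, 2022 → Jun 1, 2022: 31 days (May has 31).
Jun 1, 2022 → Jul 1, 2022: 30 days (June has 30).
Jul 1, 2022 → Jul 20, 2022: 19 days.
Total: 200 days.
200 mod 7 = 4, so Saturday + 4 = Wednesday.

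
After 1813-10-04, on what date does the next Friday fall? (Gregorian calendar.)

October 8, 1813

Oct 4, 1813 is a Monday.
From Monday to the next Friday is 4 days.
Oct 4, 1813 + 4 = Oct 8, 1813.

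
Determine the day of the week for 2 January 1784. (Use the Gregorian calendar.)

Doomsday rule: the anchor day for the 1700s is Sunday. For year 84: 84÷12 = 7 r 0, and 0÷4 = 0, so 7+0+0 = 7.
Sunday + 7 ≡ Sunday — that's 1784's doomsday.
In January the doomsday date is Jan 4 (1784 is a leap year (divisible by 4)).
Jan 2 is 2 days before Jan 4; 2 mod 7 = 2, so Sunday − 2 = Friday.

Friday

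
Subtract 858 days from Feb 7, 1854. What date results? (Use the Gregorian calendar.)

October 3, 1851

−365 (one year) → Feb 7, 1853 (493 left).
−366 (one year; includes Feb 29, 1852) → Feb 7, 1852 (127 left).
−7 → Jan 31, 1852 (end of Jan, 31 days; 120 left).
−31 → Dec 31, 1851 (end of Dec, 31 days; 89 left).
−31 → Nov 30, 1851 (end of Nov, 30 days; 58 left).
−30 → Oct 31, 1851 (end of Oct, 31 days; 28 left).
−28 → Oct 3, 1851.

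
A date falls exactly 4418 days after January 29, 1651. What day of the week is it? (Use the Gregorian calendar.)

Monday

Jan 29, 1651 is a Sunday.
4418 mod 7 = 1, so 4418 days after a Sunday is Sunday + 1 = Monday.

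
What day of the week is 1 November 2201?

Doomsday rule: the anchor day for the 2200s is Friday. For year 01: 1÷12 = 0 r 1, and 1÷4 = 0, so 0+1+0 = 1.
Friday + 1 ≡ Saturday — that's 2201's doomsday.
In November the doomsday date is Nov 7.
Nov 1 is 6 days before Nov 7; 6 mod 7 = 6, so Saturday − 6 = Sunday.

Sunday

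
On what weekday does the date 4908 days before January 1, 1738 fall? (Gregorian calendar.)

First find the weekday of Jan 1, 1738. Doomsday rule: the anchor day for the 1700s is Sunday. For year 38: 38÷12 = 3 r 2, and 2÷4 = 0, so 3+2+0 = 5.
Sunday + 5 ≡ Friday — that's 1738's doomsday.
In January the doomsday date is Jan 3 (1738 is not a leap year).
Jan 1 is 2 days before Jan 3; 2 mod 7 = 2, so Friday − 2 = Wednesday.
4908 mod 7 = 1, so 4908 days before a Wednesday is Wednesday − 1 = Tuesday.

Tuesday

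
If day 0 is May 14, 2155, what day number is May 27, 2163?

May 14, 2155 → May 14, 2156: 366 days (Feb 29, 2156 is in that span).
May 14, 2156 → May 14, 2157: 365 days.
May 14, 2157 → May 14, 2158: 365 days.
May 14, 2158 → May 14, 2159: 365 days.
May 14, 2159 → May 14, 2160: 366 days (Feb 29, 2160 is in that span).
May 14, 2160 → May 14, 2161: 365 days.
May 14, 2161 → May 14, 2162: 365 days.
May 14, 2162 → Jun 14, 2162: 31 days (May has 31).
Jun 14, 2162 → Jul 14, 2162: 30 days (June has 30).
Jul 14, 2162 → Aug 14, 2162: 31 days (July has 31).
Aug 14, 2162 → Sep 14, 2162: 31 days (August has 31).
Sep 14, 2162 → Oct 14, 2162: 30 days (September has 30).
Oct 14, 2162 → Nov 14, 2162: 31 days (October has 31).
Nov 14, 2162 → Dec 14, 2162: 30 days (November has 30).
Dec 14, 2162 → Jan 14, 2163: 31 days (December has 31).
Jan 14, 2163 → Feb 14, 2163: 31 days (January has 31).
Feb 14, 2163 → Mar 14, 2163: 28 days (February has 28).
Mar 14, 2163 → Apr 14, 2163: 31 days (March has 31).
Apr 14, 2163 → May 14, 2163: 30 days (April has 30).
May 14, 2163 → May 27, 2163: 13 days.
Total: 2935 days.

2935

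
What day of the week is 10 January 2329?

Thursday

Doomsday rule: the anchor day for the 2300s is Wednesday. For year 29: 29÷12 = 2 r 5, and 5÷4 = 1, so 2+5+1 = 8.
Wednesday + 8 ≡ Thursday — that's 2329's doomsday.
In January the doomsday date is Jan 3 (2329 is not a leap year).
Jan 10 is 7 days after Jan 3; 7 mod 7 = 0, so Thursday + 0 = Thursday.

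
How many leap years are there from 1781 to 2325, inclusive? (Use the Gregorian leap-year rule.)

Multiples of 4 in [1781,2325]: 136.
Of those, multiples of 100: 6 (not leap unless ÷400).
Multiples of 400: 1.
Leap years = 136 − 6 + 1 = 131.

131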